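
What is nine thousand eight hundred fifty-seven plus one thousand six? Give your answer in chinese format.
Convert nine thousand eight hundred fifty-seven (English words) → 9×1000 + 8×100 + 57 = 9857 (decimal)
Convert one thousand six (English words) → 1×1000 + 6 = 1006 (decimal)
Compute 9857 + 1006 = 10863
Convert 10863 (decimal) → 10863 = 1×10000 + 8×100 + 6×10 + 3 → 一万零八百六十三 (Chinese numeral)
一万零八百六十三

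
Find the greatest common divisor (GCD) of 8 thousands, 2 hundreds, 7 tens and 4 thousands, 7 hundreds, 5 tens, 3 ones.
Convert 8 thousands, 2 hundreds, 7 tens (place-value notation) → 8×1000 + 2×100 + 7×10 = 8270 (decimal)
Convert 4 thousands, 7 hundreds, 5 tens, 3 ones (place-value notation) → 4×1000 + 7×100 + 5×10 + 3 = 4753 (decimal)
Compute gcd(8270, 4753) = 1
1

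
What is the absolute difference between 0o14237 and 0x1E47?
Convert 0o14237 (octal) → 1×4096 + 4×512 + 2×64 + 3×8 + 7 = 6303 (decimal)
Convert 0x1E47 (hexadecimal) → 1×4096 + 14×256 + 4×16 + 7 = 7751 (decimal)
Compute |6303 - 7751| = 1448
1448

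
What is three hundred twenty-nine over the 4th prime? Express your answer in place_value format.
Convert three hundred twenty-nine (English words) → 3×100 + 29 = 329 (decimal)
Convert the 4th prime (prime index) → 7 (decimal)
Compute 329 ÷ 7 = 47
Convert 47 (decimal) → 47 = 4×10 + 7 → 4 tens, 7 ones (place-value notation)
4 tens, 7 ones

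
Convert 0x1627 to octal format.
Convert 0x1627 (hexadecimal) → 1×4096 + 6×256 + 2×16 + 7 = 5671 (decimal)
Convert 5671 (decimal) → 5671 = 1×4096 + 3×512 + 4×8 + 7 → 0o13047 (octal)
0o13047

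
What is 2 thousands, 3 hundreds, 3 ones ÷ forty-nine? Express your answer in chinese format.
Convert 2 thousands, 3 hundreds, 3 ones (place-value notation) → 2×1000 + 3×100 + 3 = 2303 (decimal)
Convert forty-nine (English words) → 49 (decimal)
Compute 2303 ÷ 49 = 47
Convert 47 (decimal) → 47 = 4×10 + 7 → 四十七 (Chinese numeral)
四十七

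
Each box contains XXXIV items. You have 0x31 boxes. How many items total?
Convert XXXIV (Roman numeral) → 10 + 10 + 10 + 4 = 34 (decimal)
Convert 0x31 (hexadecimal) → 3×16 + 1 = 49 (decimal)
Compute 34 × 49 = 1666
1666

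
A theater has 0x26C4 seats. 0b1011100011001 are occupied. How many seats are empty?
Convert 0x26C4 (hexadecimal) → 2×4096 + 6×256 + 12×16 + 4 = 9924 (decimal)
Convert 0b1011100011001 (binary) → 4096 + 1024 + 512 + 256 + 16 + 8 + 1 = 5913 (decimal)
Compute 9924 - 5913 = 4011
4011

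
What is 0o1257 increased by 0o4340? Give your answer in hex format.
Convert 0o1257 (octal) → 1×512 + 2×64 + 5×8 + 7 = 687 (decimal)
Convert 0o4340 (octal) → 4×512 + 3×64 + 4×8 = 2272 (decimal)
Compute 687 + 2272 = 2959
Convert 2959 (decimal) → 2959 = 11×256 + 8×16 + 15 → 0xB8F (hexadecimal)
0xB8F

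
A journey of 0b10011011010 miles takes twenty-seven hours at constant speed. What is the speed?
Convert 0b10011011010 (binary) → 1024 + 128 + 64 + 16 + 8 + 2 = 1242 (decimal)
Convert twenty-seven (English words) → 27 (decimal)
Compute 1242 ÷ 27 = 46
46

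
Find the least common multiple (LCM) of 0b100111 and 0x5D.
Convert 0b100111 (binary) → 32 + 4 + 2 + 1 = 39 (decimal)
Convert 0x5D (hexadecimal) → 5×16 + 13 = 93 (decimal)
Compute lcm(39, 93) = 1209
1209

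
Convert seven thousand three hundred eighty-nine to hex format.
Convert seven thousand three hundred eighty-nine (English words) → 7×1000 + 3×100 + 89 = 7389 (decimal)
Convert 7389 (decimal) → 7389 = 1×4096 + 12×256 + 13×16 + 13 → 0x1CDD (hexadecimal)
0x1CDD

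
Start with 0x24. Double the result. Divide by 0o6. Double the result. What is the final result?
Convert 0x24 (hexadecimal) → 2×16 + 4 = 36 (decimal)
Start: 36
36 × 2 = 72
Convert 0o6 (octal) → 6 (decimal)
72 ÷ 6 = 12
12 × 2 = 24
24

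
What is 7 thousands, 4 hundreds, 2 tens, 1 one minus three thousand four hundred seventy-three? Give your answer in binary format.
Convert 7 thousands, 4 hundreds, 2 tens, 1 one (place-value notation) → 7×1000 + 4×100 + 2×10 + 1 = 7421 (decimal)
Convert three thousand four hundred seventy-three (English words) → 3×1000 + 4×100 + 73 = 3473 (decimal)
Compute 7421 - 3473 = 3948
Convert 3948 (decimal) → 3948 = 2048 + 1024 + 512 + 256 + 64 + 32 + 8 + 4 → 0b111101101100 (binary)
0b111101101100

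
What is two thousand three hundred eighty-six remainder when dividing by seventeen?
Convert two thousand three hundred eighty-six (English words) → 2×1000 + 3×100 + 86 = 2386 (decimal)
Convert seventeen (English words) → 17 (decimal)
Compute 2386 mod 17 = 6
6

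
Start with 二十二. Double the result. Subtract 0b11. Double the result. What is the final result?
Convert 二十二 (Chinese numeral) → 2×10 + 2 = 22 (decimal)
Start: 22
22 × 2 = 44
Convert 0b11 (binary) → 2 + 1 = 3 (decimal)
44 - 3 = 41
41 × 2 = 82
82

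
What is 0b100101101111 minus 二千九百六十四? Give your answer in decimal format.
Convert 0b100101101111 (binary) → 2048 + 256 + 64 + 32 + 8 + 4 + 2 + 1 = 2415 (decimal)
Convert 二千九百六十四 (Chinese numeral) → 2×1000 + 9×100 + 6×10 + 4 = 2964 (decimal)
Compute 2415 - 2964 = -549
-549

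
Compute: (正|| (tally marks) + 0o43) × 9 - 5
Convert 正|| (tally marks) → 5 + 2 = 7 (decimal)
Convert 0o43 (octal) → 4×8 + 3 = 35 (decimal)
Expression in decimal: (7 + 35) × 9 - 5
Parentheses first: 7 + 35 = 42
Multiply: 42 × 9 = 378
Subtract: 378 - 5 = 373
373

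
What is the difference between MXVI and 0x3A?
Convert MXVI (Roman numeral) → 1000 + 10 + 5 + 1 = 1016 (decimal)
Convert 0x3A (hexadecimal) → 3×16 + 10 = 58 (decimal)
Difference: |1016 - 58| = 958
958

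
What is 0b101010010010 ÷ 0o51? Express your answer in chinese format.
Convert 0b101010010010 (binary) → 2048 + 512 + 128 + 16 + 2 = 2706 (decimal)
Convert 0o51 (octal) → 5×8 + 1 = 41 (decimal)
Compute 2706 ÷ 41 = 66
Convert 66 (decimal) → 66 = 6×10 + 6 → 六十六 (Chinese numeral)
六十六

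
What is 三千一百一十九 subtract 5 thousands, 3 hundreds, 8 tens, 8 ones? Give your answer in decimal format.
Convert 三千一百一十九 (Chinese numeral) → 3×1000 + 1×100 + 1×10 + 9 = 3119 (decimal)
Convert 5 thousands, 3 hundreds, 8 tens, 8 ones (place-value notation) → 5×1000 + 3×100 + 8×10 + 8 = 5388 (decimal)
Compute 3119 - 5388 = -2269
-2269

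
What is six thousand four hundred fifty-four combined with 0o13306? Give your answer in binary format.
Convert six thousand four hundred fifty-four (English words) → 6×1000 + 4×100 + 54 = 6454 (decimal)
Convert 0o13306 (octal) → 1×4096 + 3×512 + 3×64 + 6 = 5830 (decimal)
Compute 6454 + 5830 = 12284
Convert 12284 (decimal) → 12284 = 8192 + 2048 + 1024 + 512 + 256 + 128 + 64 + 32 + 16 + 8 + 4 → 0b10111111111100 (binary)
0b10111111111100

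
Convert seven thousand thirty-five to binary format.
Convert seven thousand thirty-five (English words) → 7×1000 + 35 = 7035 (decimal)
Convert 7035 (decimal) → 7035 = 4096 + 2048 + 512 + 256 + 64 + 32 + 16 + 8 + 2 + 1 → 0b1101101111011 (binary)
0b1101101111011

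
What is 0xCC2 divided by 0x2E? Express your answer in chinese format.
Convert 0xCC2 (hexadecimal) → 12×256 + 12×16 + 2 = 3266 (decimal)
Convert 0x2E (hexadecimal) → 2×16 + 14 = 46 (decimal)
Compute 3266 ÷ 46 = 71
Convert 71 (decimal) → 71 = 7×10 + 1 → 七十一 (Chinese numeral)
七十一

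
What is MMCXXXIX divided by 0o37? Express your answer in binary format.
Convert MMCXXXIX (Roman numeral) → 1000 + 1000 + 100 + 10 + 10 + 10 + 9 = 2139 (decimal)
Convert 0o37 (octal) → 3×8 + 7 = 31 (decimal)
Compute 2139 ÷ 31 = 69
Convert 69 (decimal) → 69 = 64 + 4 + 1 → 0b1000101 (binary)
0b1000101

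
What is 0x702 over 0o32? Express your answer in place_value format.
Convert 0x702 (hexadecimal) → 7×256 + 2 = 1794 (decimal)
Convert 0o32 (octal) → 3×8 + 2 = 26 (decimal)
Compute 1794 ÷ 26 = 69
Convert 69 (decimal) → 69 = 6×10 + 9 → 6 tens, 9 ones (place-value notation)
6 tens, 9 ones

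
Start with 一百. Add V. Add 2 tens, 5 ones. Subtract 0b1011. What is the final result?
Convert 一百 (Chinese numeral) → 1×100 = 100 (decimal)
Start: 100
Convert V (Roman numeral) → 5 (decimal)
100 + 5 = 105
Convert 2 tens, 5 ones (place-value notation) → 2×10 + 5 = 25 (decimal)
105 + 25 = 130
Convert 0b1011 (binary) → 8 + 2 + 1 = 11 (decimal)
130 - 11 = 119
119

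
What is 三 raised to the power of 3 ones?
Convert 三 (Chinese numeral) → 3 (decimal)
Convert 3 ones (place-value notation) → 3 (decimal)
Compute 3 ^ 3 = 27
27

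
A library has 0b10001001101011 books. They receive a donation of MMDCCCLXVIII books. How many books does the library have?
Convert 0b10001001101011 (binary) → 8192 + 512 + 64 + 32 + 8 + 2 + 1 = 8811 (decimal)
Convert MMDCCCLXVIII (Roman numeral) → 1000 + 1000 + 500 + 100 + 100 + 100 + 50 + 10 + 5 + 1 + 1 + 1 = 2868 (decimal)
Compute 8811 + 2868 = 11679
11679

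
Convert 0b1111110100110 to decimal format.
Convert 0b1111110100110 (binary) → 4096 + 2048 + 1024 + 512 + 256 + 128 + 32 + 4 + 2 = 8102 (decimal)
8102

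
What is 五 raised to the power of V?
Convert 五 (Chinese numeral) → 5 (decimal)
Convert V (Roman numeral) → 5 (decimal)
Compute 5 ^ 5 = 3125
3125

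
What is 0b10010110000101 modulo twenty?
Convert 0b10010110000101 (binary) → 8192 + 1024 + 256 + 128 + 4 + 1 = 9605 (decimal)
Convert twenty (English words) → 20 (decimal)
Compute 9605 mod 20 = 5
5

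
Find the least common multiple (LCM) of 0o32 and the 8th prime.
Convert 0o32 (octal) → 3×8 + 2 = 26 (decimal)
Convert the 8th prime (prime index) → 19 (decimal)
Compute lcm(26, 19) = 494
494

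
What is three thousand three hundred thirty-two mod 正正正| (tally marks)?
Convert three thousand three hundred thirty-two (English words) → 3×1000 + 3×100 + 32 = 3332 (decimal)
Convert 正正正| (tally marks) → 5 + 5 + 5 + 1 = 16 (decimal)
Compute 3332 mod 16 = 4
4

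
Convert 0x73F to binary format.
Convert 0x73F (hexadecimal) → 7×256 + 3×16 + 15 = 1855 (decimal)
Convert 1855 (decimal) → 1855 = 1024 + 512 + 256 + 32 + 16 + 8 + 4 + 2 + 1 → 0b11100111111 (binary)
0b11100111111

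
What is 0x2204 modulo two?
Convert 0x2204 (hexadecimal) → 2×4096 + 2×256 + 4 = 8708 (decimal)
Convert two (English words) → 2 (decimal)
Compute 8708 mod 2 = 0
0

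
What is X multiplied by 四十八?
Convert X (Roman numeral) → 10 (decimal)
Convert 四十八 (Chinese numeral) → 4×10 + 8 = 48 (decimal)
Compute 10 × 48 = 480
480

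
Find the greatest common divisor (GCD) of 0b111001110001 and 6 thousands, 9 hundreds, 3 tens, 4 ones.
Convert 0b111001110001 (binary) → 2048 + 1024 + 512 + 64 + 32 + 16 + 1 = 3697 (decimal)
Convert 6 thousands, 9 hundreds, 3 tens, 4 ones (place-value notation) → 6×1000 + 9×100 + 3×10 + 4 = 6934 (decimal)
Compute gcd(3697, 6934) = 1
1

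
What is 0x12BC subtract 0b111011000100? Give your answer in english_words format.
Convert 0x12BC (hexadecimal) → 1×4096 + 2×256 + 11×16 + 12 = 4796 (decimal)
Convert 0b111011000100 (binary) → 2048 + 1024 + 512 + 128 + 64 + 4 = 3780 (decimal)
Compute 4796 - 3780 = 1016
Convert 1016 (decimal) → 1016 = 1×1000 + 16 → one thousand sixteen (English words)
one thousand sixteen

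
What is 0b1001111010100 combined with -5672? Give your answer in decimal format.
Convert 0b1001111010100 (binary) → 4096 + 512 + 256 + 128 + 64 + 16 + 4 = 5076 (decimal)
Compute 5076 + -5672 = -596
-596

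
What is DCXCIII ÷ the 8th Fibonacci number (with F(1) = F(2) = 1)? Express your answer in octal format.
Convert DCXCIII (Roman numeral) → 500 + 100 + 90 + 1 + 1 + 1 = 693 (decimal)
Convert the 8th Fibonacci number (with F(1) = F(2) = 1) (Fibonacci index) → 1, 1, 2, 3, 5, 8, 13, 21 → 21 (decimal)
Compute 693 ÷ 21 = 33
Convert 33 (decimal) → 33 = 4×8 + 1 → 0o41 (octal)
0o41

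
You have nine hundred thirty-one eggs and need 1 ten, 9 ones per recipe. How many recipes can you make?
Convert nine hundred thirty-one (English words) → 9×100 + 31 = 931 (decimal)
Convert 1 ten, 9 ones (place-value notation) → 1×10 + 9 = 19 (decimal)
Compute 931 ÷ 19 = 49
49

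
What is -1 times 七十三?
Convert 七十三 (Chinese numeral) → 7×10 + 3 = 73 (decimal)
Compute -1 × 73 = -73
-73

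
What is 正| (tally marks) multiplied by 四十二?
Convert 正| (tally marks) → 5 + 1 = 6 (decimal)
Convert 四十二 (Chinese numeral) → 4×10 + 2 = 42 (decimal)
Compute 6 × 42 = 252
252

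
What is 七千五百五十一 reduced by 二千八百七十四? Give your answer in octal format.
Convert 七千五百五十一 (Chinese numeral) → 7×1000 + 5×100 + 5×10 + 1 = 7551 (decimal)
Convert 二千八百七十四 (Chinese numeral) → 2×1000 + 8×100 + 7×10 + 4 = 2874 (decimal)
Compute 7551 - 2874 = 4677
Convert 4677 (decimal) → 4677 = 1×4096 + 1×512 + 1×64 + 5 → 0o11105 (octal)
0o11105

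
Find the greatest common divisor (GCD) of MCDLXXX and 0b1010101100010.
Convert MCDLXXX (Roman numeral) → 1000 + 400 + 50 + 10 + 10 + 10 = 1480 (decimal)
Convert 0b1010101100010 (binary) → 4096 + 1024 + 256 + 64 + 32 + 2 = 5474 (decimal)
Compute gcd(1480, 5474) = 2
2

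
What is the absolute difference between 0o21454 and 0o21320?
Convert 0o21454 (octal) → 2×4096 + 1×512 + 4×64 + 5×8 + 4 = 9004 (decimal)
Convert 0o21320 (octal) → 2×4096 + 1×512 + 3×64 + 2×8 = 8912 (decimal)
Compute |9004 - 8912| = 92
92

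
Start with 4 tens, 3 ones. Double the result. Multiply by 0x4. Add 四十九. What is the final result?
Convert 4 tens, 3 ones (place-value notation) → 4×10 + 3 = 43 (decimal)
Start: 43
43 × 2 = 86
Convert 0x4 (hexadecimal) → 4 (decimal)
86 × 4 = 344
Convert 四十九 (Chinese numeral) → 4×10 + 9 = 49 (decimal)
344 + 49 = 393
393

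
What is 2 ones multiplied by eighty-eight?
Convert 2 ones (place-value notation) → 2 (decimal)
Convert eighty-eight (English words) → 88 (decimal)
Compute 2 × 88 = 176
176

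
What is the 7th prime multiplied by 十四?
Convert the 7th prime (prime index) → 17 (decimal)
Convert 十四 (Chinese numeral) → 1×10 + 4 = 14 (decimal)
Compute 17 × 14 = 238
238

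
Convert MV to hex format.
Convert MV (Roman numeral) → 1000 + 5 = 1005 (decimal)
Convert 1005 (decimal) → 1005 = 3×256 + 14×16 + 13 → 0x3ED (hexadecimal)
0x3ED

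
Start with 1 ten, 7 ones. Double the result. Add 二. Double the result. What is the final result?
Convert 1 ten, 7 ones (place-value notation) → 1×10 + 7 = 17 (decimal)
Start: 17
17 × 2 = 34
Convert 二 (Chinese numeral) → 2 (decimal)
34 + 2 = 36
36 × 2 = 72
72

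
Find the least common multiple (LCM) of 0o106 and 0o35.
Convert 0o106 (octal) → 1×64 + 6 = 70 (decimal)
Convert 0o35 (octal) → 3×8 + 5 = 29 (decimal)
Compute lcm(70, 29) = 2030
2030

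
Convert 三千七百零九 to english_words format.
Convert 三千七百零九 (Chinese numeral) → 3×1000 + 7×100 + 9 = 3709 (decimal)
Convert 3709 (decimal) → 3709 = 3×1000 + 7×100 + 9 → three thousand seven hundred nine (English words)
three thousand seven hundred nine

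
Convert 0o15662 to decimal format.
Convert 0o15662 (octal) → 1×4096 + 5×512 + 6×64 + 6×8 + 2 = 7090 (decimal)
7090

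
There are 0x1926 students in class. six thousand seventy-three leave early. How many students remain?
Convert 0x1926 (hexadecimal) → 1×4096 + 9×256 + 2×16 + 6 = 6438 (decimal)
Convert six thousand seventy-three (English words) → 6×1000 + 73 = 6073 (decimal)
Compute 6438 - 6073 = 365
365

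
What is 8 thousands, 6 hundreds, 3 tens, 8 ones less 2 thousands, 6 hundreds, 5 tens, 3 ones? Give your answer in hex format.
Convert 8 thousands, 6 hundreds, 3 tens, 8 ones (place-value notation) → 8×1000 + 6×100 + 3×10 + 8 = 8638 (decimal)
Convert 2 thousands, 6 hundreds, 5 tens, 3 ones (place-value notation) → 2×1000 + 6×100 + 5×10 + 3 = 2653 (decimal)
Compute 8638 - 2653 = 5985
Convert 5985 (decimal) → 5985 = 1×4096 + 7×256 + 6×16 + 1 → 0x1761 (hexadecimal)
0x1761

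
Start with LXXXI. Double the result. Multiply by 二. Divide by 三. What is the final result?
Convert LXXXI (Roman numeral) → 50 + 10 + 10 + 10 + 1 = 81 (decimal)
Start: 81
81 × 2 = 162
Convert 二 (Chinese numeral) → 2 (decimal)
162 × 2 = 324
Convert 三 (Chinese numeral) → 3 (decimal)
324 ÷ 3 = 108
108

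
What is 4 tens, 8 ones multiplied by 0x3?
Convert 4 tens, 8 ones (place-value notation) → 4×10 + 8 = 48 (decimal)
Convert 0x3 (hexadecimal) → 3 (decimal)
Compute 48 × 3 = 144
144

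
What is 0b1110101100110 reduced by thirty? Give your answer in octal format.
Convert 0b1110101100110 (binary) → 4096 + 2048 + 1024 + 256 + 64 + 32 + 4 + 2 = 7526 (decimal)
Convert thirty (English words) → 30 (decimal)
Compute 7526 - 30 = 7496
Convert 7496 (decimal) → 7496 = 1×4096 + 6×512 + 5×64 + 1×8 → 0o16510 (octal)
0o16510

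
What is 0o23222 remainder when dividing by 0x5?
Convert 0o23222 (octal) → 2×4096 + 3×512 + 2×64 + 2×8 + 2 = 9874 (decimal)
Convert 0x5 (hexadecimal) → 5 (decimal)
Compute 9874 mod 5 = 4
4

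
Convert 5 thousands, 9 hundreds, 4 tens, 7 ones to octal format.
Convert 5 thousands, 9 hundreds, 4 tens, 7 ones (place-value notation) → 5×1000 + 9×100 + 4×10 + 7 = 5947 (decimal)
Convert 5947 (decimal) → 5947 = 1×4096 + 3×512 + 4×64 + 7×8 + 3 → 0o13473 (octal)
0o13473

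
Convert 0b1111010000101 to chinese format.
Convert 0b1111010000101 (binary) → 4096 + 2048 + 1024 + 512 + 128 + 4 + 1 = 7813 (decimal)
Convert 7813 (decimal) → 7813 = 7×1000 + 8×100 + 1×10 + 3 → 七千八百一十三 (Chinese numeral)
七千八百一十三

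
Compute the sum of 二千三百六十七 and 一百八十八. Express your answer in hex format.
Convert 二千三百六十七 (Chinese numeral) → 2×1000 + 3×100 + 6×10 + 7 = 2367 (decimal)
Convert 一百八十八 (Chinese numeral) → 1×100 + 8×10 + 8 = 188 (decimal)
Compute 2367 + 188 = 2555
Convert 2555 (decimal) → 2555 = 9×256 + 15×16 + 11 → 0x9FB (hexadecimal)
0x9FB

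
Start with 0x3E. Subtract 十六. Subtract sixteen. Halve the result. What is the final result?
Convert 0x3E (hexadecimal) → 3×16 + 14 = 62 (decimal)
Start: 62
Convert 十六 (Chinese numeral) → 1×10 + 6 = 16 (decimal)
62 - 16 = 46
Convert sixteen (English words) → 16 (decimal)
46 - 16 = 30
30 ÷ 2 = 15
15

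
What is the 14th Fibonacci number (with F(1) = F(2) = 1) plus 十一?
The 14th Fibonacci number (with F(1) = F(2) = 1): 1, 1, 2, 3, 5, 8, 13, 21, 34, 55, 89, 144, 233, 377 → 377
Convert 十一 (Chinese numeral) → 1×10 + 1 = 11 (decimal)
Compute 377 + 11 = 388
388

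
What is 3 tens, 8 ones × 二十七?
Convert 3 tens, 8 ones (place-value notation) → 3×10 + 8 = 38 (decimal)
Convert 二十七 (Chinese numeral) → 2×10 + 7 = 27 (decimal)
Compute 38 × 27 = 1026
1026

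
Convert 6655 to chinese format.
Convert 6655 (decimal) → 6655 = 6×1000 + 6×100 + 5×10 + 5 → 六千六百五十五 (Chinese numeral)
六千六百五十五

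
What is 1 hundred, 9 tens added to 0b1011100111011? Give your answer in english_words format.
Convert 1 hundred, 9 tens (place-value notation) → 1×100 + 9×10 = 190 (decimal)
Convert 0b1011100111011 (binary) → 4096 + 1024 + 512 + 256 + 32 + 16 + 8 + 2 + 1 = 5947 (decimal)
Compute 190 + 5947 = 6137
Convert 6137 (decimal) → 6137 = 6×1000 + 1×100 + 37 → six thousand one hundred thirty-seven (English words)
six thousand one hundred thirty-seven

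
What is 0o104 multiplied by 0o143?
Convert 0o104 (octal) → 1×64 + 4 = 68 (decimal)
Convert 0o143 (octal) → 1×64 + 4×8 + 3 = 99 (decimal)
Compute 68 × 99 = 6732
6732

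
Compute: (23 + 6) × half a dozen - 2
Convert half a dozen (colloquial) → 6 (decimal)
Expression in decimal: (23 + 6) × 6 - 2
Parentheses first: 23 + 6 = 29
Multiply: 29 × 6 = 174
Subtract: 174 - 2 = 172
172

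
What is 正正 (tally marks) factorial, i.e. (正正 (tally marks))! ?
Convert 正正 (tally marks) → 5 + 5 = 10 (decimal)
Compute 10! = 3628800
3628800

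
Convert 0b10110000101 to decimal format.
Convert 0b10110000101 (binary) → 1024 + 256 + 128 + 4 + 1 = 1413 (decimal)
1413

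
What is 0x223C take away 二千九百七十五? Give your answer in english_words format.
Convert 0x223C (hexadecimal) → 2×4096 + 2×256 + 3×16 + 12 = 8764 (decimal)
Convert 二千九百七十五 (Chinese numeral) → 2×1000 + 9×100 + 7×10 + 5 = 2975 (decimal)
Compute 8764 - 2975 = 5789
Convert 5789 (decimal) → 5789 = 5×1000 + 7×100 + 89 → five thousand seven hundred eighty-nine (English words)
five thousand seven hundred eighty-nine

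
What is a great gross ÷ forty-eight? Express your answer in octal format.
Convert a great gross (colloquial) → 1728 (decimal)
Convert forty-eight (English words) → 48 (decimal)
Compute 1728 ÷ 48 = 36
Convert 36 (decimal) → 36 = 4×8 + 4 → 0o44 (octal)
0o44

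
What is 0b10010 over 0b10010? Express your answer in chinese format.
Convert 0b10010 (binary) → 16 + 2 = 18 (decimal)
Convert 0b10010 (binary) → 16 + 2 = 18 (decimal)
Compute 18 ÷ 18 = 1
Convert 1 (decimal) → 一 (Chinese numeral)
一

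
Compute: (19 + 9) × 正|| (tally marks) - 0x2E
Convert 正|| (tally marks) → 5 + 2 = 7 (decimal)
Convert 0x2E (hexadecimal) → 2×16 + 14 = 46 (decimal)
Expression in decimal: (19 + 9) × 7 - 46
Parentheses first: 19 + 9 = 28
Multiply: 28 × 7 = 196
Subtract: 196 - 46 = 150
150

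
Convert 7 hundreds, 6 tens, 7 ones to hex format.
Convert 7 hundreds, 6 tens, 7 ones (place-value notation) → 7×100 + 6×10 + 7 = 767 (decimal)
Convert 767 (decimal) → 767 = 2×256 + 15×16 + 15 → 0x2FF (hexadecimal)
0x2FF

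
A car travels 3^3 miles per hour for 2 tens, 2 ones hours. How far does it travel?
Convert 3^3 (power) → 27 (decimal)
Convert 2 tens, 2 ones (place-value notation) → 2×10 + 2 = 22 (decimal)
Compute 27 × 22 = 594
594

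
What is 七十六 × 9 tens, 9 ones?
Convert 七十六 (Chinese numeral) → 7×10 + 6 = 76 (decimal)
Convert 9 tens, 9 ones (place-value notation) → 9×10 + 9 = 99 (decimal)
Compute 76 × 99 = 7524
7524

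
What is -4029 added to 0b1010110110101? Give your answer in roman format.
Convert 0b1010110110101 (binary) → 4096 + 1024 + 256 + 128 + 32 + 16 + 4 + 1 = 5557 (decimal)
Compute -4029 + 5557 = 1528
Convert 1528 (decimal) → 1528 = 1000 + 500 + 10 + 10 + 5 + 1 + 1 + 1 → MDXXVIII (Roman numeral)
MDXXVIII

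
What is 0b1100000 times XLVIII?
Convert 0b1100000 (binary) → 64 + 32 = 96 (decimal)
Convert XLVIII (Roman numeral) → 40 + 5 + 1 + 1 + 1 = 48 (decimal)
Compute 96 × 48 = 4608
4608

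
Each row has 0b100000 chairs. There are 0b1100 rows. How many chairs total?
Convert 0b100000 (binary) → 32 (decimal)
Convert 0b1100 (binary) → 8 + 4 = 12 (decimal)
Compute 32 × 12 = 384
384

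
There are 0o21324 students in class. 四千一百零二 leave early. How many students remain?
Convert 0o21324 (octal) → 2×4096 + 1×512 + 3×64 + 2×8 + 4 = 8916 (decimal)
Convert 四千一百零二 (Chinese numeral) → 4×1000 + 1×100 + 2 = 4102 (decimal)
Compute 8916 - 4102 = 4814
4814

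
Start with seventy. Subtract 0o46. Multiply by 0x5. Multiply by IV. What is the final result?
Convert seventy (English words) → 70 (decimal)
Start: 70
Convert 0o46 (octal) → 4×8 + 6 = 38 (decimal)
70 - 38 = 32
Convert 0x5 (hexadecimal) → 5 (decimal)
32 × 5 = 160
Convert IV (Roman numeral) → 4 (decimal)
160 × 4 = 640
640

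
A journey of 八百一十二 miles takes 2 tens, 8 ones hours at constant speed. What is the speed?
Convert 八百一十二 (Chinese numeral) → 8×100 + 1×10 + 2 = 812 (decimal)
Convert 2 tens, 8 ones (place-value notation) → 2×10 + 8 = 28 (decimal)
Compute 812 ÷ 28 = 29
29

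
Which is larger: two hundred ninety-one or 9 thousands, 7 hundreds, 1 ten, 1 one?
Convert two hundred ninety-one (English words) → 2×100 + 91 = 291 (decimal)
Convert 9 thousands, 7 hundreds, 1 ten, 1 one (place-value notation) → 9×1000 + 7×100 + 1×10 + 1 = 9711 (decimal)
Compare 291 vs 9711: larger = 9711
9711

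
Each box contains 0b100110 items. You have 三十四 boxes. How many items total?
Convert 0b100110 (binary) → 32 + 4 + 2 = 38 (decimal)
Convert 三十四 (Chinese numeral) → 3×10 + 4 = 34 (decimal)
Compute 38 × 34 = 1292
1292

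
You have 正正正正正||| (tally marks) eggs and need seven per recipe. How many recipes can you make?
Convert 正正正正正||| (tally marks) → 5 + 5 + 5 + 5 + 5 + 3 = 28 (decimal)
Convert seven (English words) → 7 (decimal)
Compute 28 ÷ 7 = 4
4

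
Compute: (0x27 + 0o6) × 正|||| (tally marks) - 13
Convert 0x27 (hexadecimal) → 2×16 + 7 = 39 (decimal)
Convert 0o6 (octal) → 6 (decimal)
Convert 正|||| (tally marks) → 5 + 4 = 9 (decimal)
Expression in decimal: (39 + 6) × 9 - 13
Parentheses first: 39 + 6 = 45
Multiply: 45 × 9 = 405
Subtract: 405 - 13 = 392
392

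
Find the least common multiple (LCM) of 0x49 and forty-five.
Convert 0x49 (hexadecimal) → 4×16 + 9 = 73 (decimal)
Convert forty-five (English words) → 45 (decimal)
Compute lcm(73, 45) = 3285
3285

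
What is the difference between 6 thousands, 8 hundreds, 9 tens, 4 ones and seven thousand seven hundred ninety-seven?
Convert 6 thousands, 8 hundreds, 9 tens, 4 ones (place-value notation) → 6×1000 + 8×100 + 9×10 + 4 = 6894 (decimal)
Convert seven thousand seven hundred ninety-seven (English words) → 7×1000 + 7×100 + 97 = 7797 (decimal)
Difference: |6894 - 7797| = 903
903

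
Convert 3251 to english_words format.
Convert 3251 (decimal) → 3251 = 3×1000 + 2×100 + 51 → three thousand two hundred fifty-one (English words)
three thousand two hundred fifty-one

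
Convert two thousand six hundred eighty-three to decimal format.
Convert two thousand six hundred eighty-three (English words) → 2×1000 + 6×100 + 83 = 2683 (decimal)
2683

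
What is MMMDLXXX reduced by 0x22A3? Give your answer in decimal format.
Convert MMMDLXXX (Roman numeral) → 1000 + 1000 + 1000 + 500 + 50 + 10 + 10 + 10 = 3580 (decimal)
Convert 0x22A3 (hexadecimal) → 2×4096 + 2×256 + 10×16 + 3 = 8867 (decimal)
Compute 3580 - 8867 = -5287
-5287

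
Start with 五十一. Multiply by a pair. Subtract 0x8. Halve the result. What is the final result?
Convert 五十一 (Chinese numeral) → 5×10 + 1 = 51 (decimal)
Start: 51
Convert a pair (colloquial) → 2 (decimal)
51 × 2 = 102
Convert 0x8 (hexadecimal) → 8 (decimal)
102 - 8 = 94
94 ÷ 2 = 47
47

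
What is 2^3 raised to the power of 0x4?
Convert 2^3 (power) → 8 (decimal)
Convert 0x4 (hexadecimal) → 4 (decimal)
Compute 8 ^ 4 = 4096
4096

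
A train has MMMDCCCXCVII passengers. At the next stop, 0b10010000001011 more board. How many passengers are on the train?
Convert MMMDCCCXCVII (Roman numeral) → 1000 + 1000 + 1000 + 500 + 100 + 100 + 100 + 90 + 5 + 1 + 1 = 3897 (decimal)
Convert 0b10010000001011 (binary) → 8192 + 1024 + 8 + 2 + 1 = 9227 (decimal)
Compute 3897 + 9227 = 13124
13124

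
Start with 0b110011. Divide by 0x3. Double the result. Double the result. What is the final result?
Convert 0b110011 (binary) → 32 + 16 + 2 + 1 = 51 (decimal)
Start: 51
Convert 0x3 (hexadecimal) → 3 (decimal)
51 ÷ 3 = 17
17 × 2 = 34
34 × 2 = 68
68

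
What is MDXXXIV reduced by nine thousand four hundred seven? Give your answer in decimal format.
Convert MDXXXIV (Roman numeral) → 1000 + 500 + 10 + 10 + 10 + 4 = 1534 (decimal)
Convert nine thousand four hundred seven (English words) → 9×1000 + 4×100 + 7 = 9407 (decimal)
Compute 1534 - 9407 = -7873
-7873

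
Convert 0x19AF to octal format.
Convert 0x19AF (hexadecimal) → 1×4096 + 9×256 + 10×16 + 15 = 6575 (decimal)
Convert 6575 (decimal) → 6575 = 1×4096 + 4×512 + 6×64 + 5×8 + 7 → 0o14657 (octal)
0o14657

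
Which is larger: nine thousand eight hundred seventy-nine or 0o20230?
Convert nine thousand eight hundred seventy-nine (English words) → 9×1000 + 8×100 + 79 = 9879 (decimal)
Convert 0o20230 (octal) → 2×4096 + 2×64 + 3×8 = 8344 (decimal)
Compare 9879 vs 8344: larger = 9879
9879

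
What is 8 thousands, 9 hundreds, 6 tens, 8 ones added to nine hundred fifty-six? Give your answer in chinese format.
Convert 8 thousands, 9 hundreds, 6 tens, 8 ones (place-value notation) → 8×1000 + 9×100 + 6×10 + 8 = 8968 (decimal)
Convert nine hundred fifty-six (English words) → 9×100 + 56 = 956 (decimal)
Compute 8968 + 956 = 9924
Convert 9924 (decimal) → 9924 = 9×1000 + 9×100 + 2×10 + 4 → 九千九百二十四 (Chinese numeral)
九千九百二十四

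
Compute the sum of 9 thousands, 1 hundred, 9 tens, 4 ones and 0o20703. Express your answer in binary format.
Convert 9 thousands, 1 hundred, 9 tens, 4 ones (place-value notation) → 9×1000 + 1×100 + 9×10 + 4 = 9194 (decimal)
Convert 0o20703 (octal) → 2×4096 + 7×64 + 3 = 8643 (decimal)
Compute 9194 + 8643 = 17837
Convert 17837 (decimal) → 17837 = 16384 + 1024 + 256 + 128 + 32 + 8 + 4 + 1 → 0b100010110101101 (binary)
0b100010110101101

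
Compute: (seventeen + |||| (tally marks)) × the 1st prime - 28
Convert seventeen (English words) → 17 (decimal)
Convert |||| (tally marks) → 4 (decimal)
Convert the 1st prime (prime index) → 2 (decimal)
Expression in decimal: (17 + 4) × 2 - 28
Parentheses first: 17 + 4 = 21
Multiply: 21 × 2 = 42
Subtract: 42 - 28 = 14
14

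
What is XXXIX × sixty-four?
Convert XXXIX (Roman numeral) → 10 + 10 + 10 + 9 = 39 (decimal)
Convert sixty-four (English words) → 64 (decimal)
Compute 39 × 64 = 2496
2496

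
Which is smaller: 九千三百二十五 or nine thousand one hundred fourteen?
Convert 九千三百二十五 (Chinese numeral) → 9×1000 + 3×100 + 2×10 + 5 = 9325 (decimal)
Convert nine thousand one hundred fourteen (English words) → 9×1000 + 1×100 + 14 = 9114 (decimal)
Compare 9325 vs 9114: smaller = 9114
9114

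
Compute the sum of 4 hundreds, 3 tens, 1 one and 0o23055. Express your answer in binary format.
Convert 4 hundreds, 3 tens, 1 one (place-value notation) → 4×100 + 3×10 + 1 = 431 (decimal)
Convert 0o23055 (octal) → 2×4096 + 3×512 + 5×8 + 5 = 9773 (decimal)
Compute 431 + 9773 = 10204
Convert 10204 (decimal) → 10204 = 8192 + 1024 + 512 + 256 + 128 + 64 + 16 + 8 + 4 → 0b10011111011100 (binary)
0b10011111011100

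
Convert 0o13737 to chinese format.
Convert 0o13737 (octal) → 1×4096 + 3×512 + 7×64 + 3×8 + 7 = 6111 (decimal)
Convert 6111 (decimal) → 6111 = 6×1000 + 1×100 + 1×10 + 1 → 六千一百一十一 (Chinese numeral)
六千一百一十一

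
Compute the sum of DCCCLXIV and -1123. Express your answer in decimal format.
Convert DCCCLXIV (Roman numeral) → 500 + 100 + 100 + 100 + 50 + 10 + 4 = 864 (decimal)
Compute 864 + -1123 = -259
-259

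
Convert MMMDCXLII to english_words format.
Convert MMMDCXLII (Roman numeral) → 1000 + 1000 + 1000 + 500 + 100 + 40 + 1 + 1 = 3642 (decimal)
Convert 3642 (decimal) → 3642 = 3×1000 + 6×100 + 42 → three thousand six hundred forty-two (English words)
three thousand six hundred forty-two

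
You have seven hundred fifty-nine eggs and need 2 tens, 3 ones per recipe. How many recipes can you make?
Convert seven hundred fifty-nine (English words) → 7×100 + 59 = 759 (decimal)
Convert 2 tens, 3 ones (place-value notation) → 2×10 + 3 = 23 (decimal)
Compute 759 ÷ 23 = 33
33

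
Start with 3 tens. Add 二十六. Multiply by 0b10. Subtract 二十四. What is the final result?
Convert 3 tens (place-value notation) → 3×10 = 30 (decimal)
Start: 30
Convert 二十六 (Chinese numeral) → 2×10 + 6 = 26 (decimal)
30 + 26 = 56
Convert 0b10 (binary) → 2 (decimal)
56 × 2 = 112
Convert 二十四 (Chinese numeral) → 2×10 + 4 = 24 (decimal)
112 - 24 = 88
88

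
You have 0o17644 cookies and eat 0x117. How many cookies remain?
Convert 0o17644 (octal) → 1×4096 + 7×512 + 6×64 + 4×8 + 4 = 8100 (decimal)
Convert 0x117 (hexadecimal) → 1×256 + 1×16 + 7 = 279 (decimal)
Compute 8100 - 279 = 7821
7821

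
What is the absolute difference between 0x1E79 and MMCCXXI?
Convert 0x1E79 (hexadecimal) → 1×4096 + 14×256 + 7×16 + 9 = 7801 (decimal)
Convert MMCCXXI (Roman numeral) → 1000 + 1000 + 100 + 100 + 10 + 10 + 1 = 2221 (decimal)
Compute |7801 - 2221| = 5580
5580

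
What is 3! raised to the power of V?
Convert 3! (factorial) → 6 (decimal)
Convert V (Roman numeral) → 5 (decimal)
Compute 6 ^ 5 = 7776
7776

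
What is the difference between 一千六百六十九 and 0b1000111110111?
Convert 一千六百六十九 (Chinese numeral) → 1×1000 + 6×100 + 6×10 + 9 = 1669 (decimal)
Convert 0b1000111110111 (binary) → 4096 + 256 + 128 + 64 + 32 + 16 + 4 + 2 + 1 = 4599 (decimal)
Difference: |1669 - 4599| = 2930
2930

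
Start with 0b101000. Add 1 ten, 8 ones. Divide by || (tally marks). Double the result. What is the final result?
Convert 0b101000 (binary) → 32 + 8 = 40 (decimal)
Start: 40
Convert 1 ten, 8 ones (place-value notation) → 1×10 + 8 = 18 (decimal)
40 + 18 = 58
Convert || (tally marks) → 2 (decimal)
58 ÷ 2 = 29
29 × 2 = 58
58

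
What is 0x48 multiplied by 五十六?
Convert 0x48 (hexadecimal) → 4×16 + 8 = 72 (decimal)
Convert 五十六 (Chinese numeral) → 5×10 + 6 = 56 (decimal)
Compute 72 × 56 = 4032
4032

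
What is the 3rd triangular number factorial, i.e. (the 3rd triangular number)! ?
Convert the 3rd triangular number (triangular index) → 3×4/2 = 6 (decimal)
Compute 6! = 720
720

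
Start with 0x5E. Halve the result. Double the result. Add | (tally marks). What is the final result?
Convert 0x5E (hexadecimal) → 5×16 + 14 = 94 (decimal)
Start: 94
94 ÷ 2 = 47
47 × 2 = 94
Convert | (tally marks) → 1 (decimal)
94 + 1 = 95
95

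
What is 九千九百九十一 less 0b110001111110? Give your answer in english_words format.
Convert 九千九百九十一 (Chinese numeral) → 9×1000 + 9×100 + 9×10 + 1 = 9991 (decimal)
Convert 0b110001111110 (binary) → 2048 + 1024 + 64 + 32 + 16 + 8 + 4 + 2 = 3198 (decimal)
Compute 9991 - 3198 = 6793
Convert 6793 (decimal) → 6793 = 6×1000 + 7×100 + 93 → six thousand seven hundred ninety-three (English words)
six thousand seven hundred ninety-three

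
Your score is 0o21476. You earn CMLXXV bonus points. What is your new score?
Convert 0o21476 (octal) → 2×4096 + 1×512 + 4×64 + 7×8 + 6 = 9022 (decimal)
Convert CMLXXV (Roman numeral) → 900 + 50 + 10 + 10 + 5 = 975 (decimal)
Compute 9022 + 975 = 9997
9997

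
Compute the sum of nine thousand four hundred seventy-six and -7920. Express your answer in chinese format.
Convert nine thousand four hundred seventy-six (English words) → 9×1000 + 4×100 + 76 = 9476 (decimal)
Compute 9476 + -7920 = 1556
Convert 1556 (decimal) → 1556 = 1×1000 + 5×100 + 5×10 + 6 → 一千五百五十六 (Chinese numeral)
一千五百五十六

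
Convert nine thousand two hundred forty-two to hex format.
Convert nine thousand two hundred forty-two (English words) → 9×1000 + 2×100 + 42 = 9242 (decimal)
Convert 9242 (decimal) → 9242 = 2×4096 + 4×256 + 1×16 + 10 → 0x241A (hexadecimal)
0x241A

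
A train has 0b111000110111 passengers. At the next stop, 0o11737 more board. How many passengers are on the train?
Convert 0b111000110111 (binary) → 2048 + 1024 + 512 + 32 + 16 + 4 + 2 + 1 = 3639 (decimal)
Convert 0o11737 (octal) → 1×4096 + 1×512 + 7×64 + 3×8 + 7 = 5087 (decimal)
Compute 3639 + 5087 = 8726
8726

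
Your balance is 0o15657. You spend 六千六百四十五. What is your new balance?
Convert 0o15657 (octal) → 1×4096 + 5×512 + 6×64 + 5×8 + 7 = 7087 (decimal)
Convert 六千六百四十五 (Chinese numeral) → 6×1000 + 6×100 + 4×10 + 5 = 6645 (decimal)
Compute 7087 - 6645 = 442
442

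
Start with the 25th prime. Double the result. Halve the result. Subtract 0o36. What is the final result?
Convert the 25th prime (prime index) → 97 (decimal)
Start: 97
97 × 2 = 194
194 ÷ 2 = 97
Convert 0o36 (octal) → 3×8 + 6 = 30 (decimal)
97 - 30 = 67
67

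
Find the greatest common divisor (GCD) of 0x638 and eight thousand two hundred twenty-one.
Convert 0x638 (hexadecimal) → 6×256 + 3×16 + 8 = 1592 (decimal)
Convert eight thousand two hundred twenty-one (English words) → 8×1000 + 2×100 + 21 = 8221 (decimal)
Compute gcd(1592, 8221) = 1
1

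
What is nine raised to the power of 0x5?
Convert nine (English words) → 9 (decimal)
Convert 0x5 (hexadecimal) → 5 (decimal)
Compute 9 ^ 5 = 59049
59049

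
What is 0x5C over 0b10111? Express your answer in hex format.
Convert 0x5C (hexadecimal) → 5×16 + 12 = 92 (decimal)
Convert 0b10111 (binary) → 16 + 4 + 2 + 1 = 23 (decimal)
Compute 92 ÷ 23 = 4
Convert 4 (decimal) → 0x4 (hexadecimal)
0x4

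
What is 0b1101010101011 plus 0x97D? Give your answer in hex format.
Convert 0b1101010101011 (binary) → 4096 + 2048 + 512 + 128 + 32 + 8 + 2 + 1 = 6827 (decimal)
Convert 0x97D (hexadecimal) → 9×256 + 7×16 + 13 = 2429 (decimal)
Compute 6827 + 2429 = 9256
Convert 9256 (decimal) → 9256 = 2×4096 + 4×256 + 2×16 + 8 → 0x2428 (hexadecimal)
0x2428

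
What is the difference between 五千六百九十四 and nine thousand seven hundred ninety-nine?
Convert 五千六百九十四 (Chinese numeral) → 5×1000 + 6×100 + 9×10 + 4 = 5694 (decimal)
Convert nine thousand seven hundred ninety-nine (English words) → 9×1000 + 7×100 + 99 = 9799 (decimal)
Difference: |5694 - 9799| = 4105
4105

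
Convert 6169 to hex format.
Convert 6169 (decimal) → 6169 = 1×4096 + 8×256 + 1×16 + 9 → 0x1819 (hexadecimal)
0x1819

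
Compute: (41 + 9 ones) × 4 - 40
Convert 9 ones (place-value notation) → 9 (decimal)
Expression in decimal: (41 + 9) × 4 - 40
Parentheses first: 41 + 9 = 50
Multiply: 50 × 4 = 200
Subtract: 200 - 40 = 160
160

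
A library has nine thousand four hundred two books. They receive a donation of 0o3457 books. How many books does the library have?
Convert nine thousand four hundred two (English words) → 9×1000 + 4×100 + 2 = 9402 (decimal)
Convert 0o3457 (octal) → 3×512 + 4×64 + 5×8 + 7 = 1839 (decimal)
Compute 9402 + 1839 = 11241
11241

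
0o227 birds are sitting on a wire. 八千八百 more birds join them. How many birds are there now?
Convert 0o227 (octal) → 2×64 + 2×8 + 7 = 151 (decimal)
Convert 八千八百 (Chinese numeral) → 8×1000 + 8×100 = 8800 (decimal)
Compute 151 + 8800 = 8951
8951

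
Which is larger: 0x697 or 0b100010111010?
Convert 0x697 (hexadecimal) → 6×256 + 9×16 + 7 = 1687 (decimal)
Convert 0b100010111010 (binary) → 2048 + 128 + 32 + 16 + 8 + 2 = 2234 (decimal)
Compare 1687 vs 2234: larger = 2234
2234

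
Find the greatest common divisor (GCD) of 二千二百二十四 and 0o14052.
Convert 二千二百二十四 (Chinese numeral) → 2×1000 + 2×100 + 2×10 + 4 = 2224 (decimal)
Convert 0o14052 (octal) → 1×4096 + 4×512 + 5×8 + 2 = 6186 (decimal)
Compute gcd(2224, 6186) = 2
2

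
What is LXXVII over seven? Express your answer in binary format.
Convert LXXVII (Roman numeral) → 50 + 10 + 10 + 5 + 1 + 1 = 77 (decimal)
Convert seven (English words) → 7 (decimal)
Compute 77 ÷ 7 = 11
Convert 11 (decimal) → 11 = 8 + 2 + 1 → 0b1011 (binary)
0b1011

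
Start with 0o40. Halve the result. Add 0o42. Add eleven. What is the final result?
Convert 0o40 (octal) → 4×8 = 32 (decimal)
Start: 32
32 ÷ 2 = 16
Convert 0o42 (octal) → 4×8 + 2 = 34 (decimal)
16 + 34 = 50
Convert eleven (English words) → 11 (decimal)
50 + 11 = 61
61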